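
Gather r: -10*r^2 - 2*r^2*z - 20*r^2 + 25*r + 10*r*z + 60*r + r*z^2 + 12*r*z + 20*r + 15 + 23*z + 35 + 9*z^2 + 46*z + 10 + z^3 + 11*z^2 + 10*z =r^2*(-2*z - 30) + r*(z^2 + 22*z + 105) + z^3 + 20*z^2 + 79*z + 60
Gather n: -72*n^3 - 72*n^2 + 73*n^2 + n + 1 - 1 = -72*n^3 + n^2 + n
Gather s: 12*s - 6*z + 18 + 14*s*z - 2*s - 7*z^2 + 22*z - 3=s*(14*z + 10) - 7*z^2 + 16*z + 15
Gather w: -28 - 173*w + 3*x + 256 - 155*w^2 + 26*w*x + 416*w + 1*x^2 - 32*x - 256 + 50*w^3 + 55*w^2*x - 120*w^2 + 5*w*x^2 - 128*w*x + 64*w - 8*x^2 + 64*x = 50*w^3 + w^2*(55*x - 275) + w*(5*x^2 - 102*x + 307) - 7*x^2 + 35*x - 28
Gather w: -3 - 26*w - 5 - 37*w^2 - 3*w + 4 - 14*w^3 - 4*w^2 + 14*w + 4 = -14*w^3 - 41*w^2 - 15*w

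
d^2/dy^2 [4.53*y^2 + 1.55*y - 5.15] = 9.06000000000000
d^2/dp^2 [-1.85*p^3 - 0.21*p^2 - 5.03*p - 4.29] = -11.1*p - 0.42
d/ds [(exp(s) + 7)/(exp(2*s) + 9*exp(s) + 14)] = -exp(s)/(exp(2*s) + 4*exp(s) + 4)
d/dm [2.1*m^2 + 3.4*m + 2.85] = 4.2*m + 3.4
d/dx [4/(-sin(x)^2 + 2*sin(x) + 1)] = 8*(sin(x) - 1)*cos(x)/(2*sin(x) + cos(x)^2)^2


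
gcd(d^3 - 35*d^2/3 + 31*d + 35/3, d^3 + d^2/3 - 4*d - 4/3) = d + 1/3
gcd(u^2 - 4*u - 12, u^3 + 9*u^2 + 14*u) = u + 2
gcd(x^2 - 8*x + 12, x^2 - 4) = x - 2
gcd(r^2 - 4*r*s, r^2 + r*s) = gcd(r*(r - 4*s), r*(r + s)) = r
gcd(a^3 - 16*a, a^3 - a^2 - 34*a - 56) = a + 4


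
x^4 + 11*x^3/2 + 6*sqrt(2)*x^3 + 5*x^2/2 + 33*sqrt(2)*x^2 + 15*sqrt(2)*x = x*(x + 1/2)*(x + 5)*(x + 6*sqrt(2))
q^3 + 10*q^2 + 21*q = q*(q + 3)*(q + 7)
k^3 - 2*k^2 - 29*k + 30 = (k - 6)*(k - 1)*(k + 5)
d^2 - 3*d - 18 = (d - 6)*(d + 3)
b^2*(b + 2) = b^3 + 2*b^2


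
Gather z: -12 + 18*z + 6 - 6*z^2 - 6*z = -6*z^2 + 12*z - 6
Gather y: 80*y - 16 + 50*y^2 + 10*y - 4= 50*y^2 + 90*y - 20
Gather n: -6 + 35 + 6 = 35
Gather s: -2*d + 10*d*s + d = 10*d*s - d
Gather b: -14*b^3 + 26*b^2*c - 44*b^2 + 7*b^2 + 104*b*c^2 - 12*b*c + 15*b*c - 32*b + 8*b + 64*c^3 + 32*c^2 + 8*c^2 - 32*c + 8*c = -14*b^3 + b^2*(26*c - 37) + b*(104*c^2 + 3*c - 24) + 64*c^3 + 40*c^2 - 24*c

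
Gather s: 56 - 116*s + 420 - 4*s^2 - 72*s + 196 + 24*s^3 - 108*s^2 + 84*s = 24*s^3 - 112*s^2 - 104*s + 672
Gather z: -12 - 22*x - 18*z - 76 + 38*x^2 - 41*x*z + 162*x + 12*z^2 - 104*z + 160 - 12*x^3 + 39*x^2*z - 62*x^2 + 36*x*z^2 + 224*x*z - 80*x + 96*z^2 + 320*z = -12*x^3 - 24*x^2 + 60*x + z^2*(36*x + 108) + z*(39*x^2 + 183*x + 198) + 72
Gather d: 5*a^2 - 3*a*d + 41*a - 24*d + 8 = 5*a^2 + 41*a + d*(-3*a - 24) + 8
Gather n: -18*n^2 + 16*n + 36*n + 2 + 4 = -18*n^2 + 52*n + 6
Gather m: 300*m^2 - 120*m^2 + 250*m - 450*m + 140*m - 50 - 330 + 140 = 180*m^2 - 60*m - 240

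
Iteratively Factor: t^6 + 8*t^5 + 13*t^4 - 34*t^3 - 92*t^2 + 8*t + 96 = (t - 1)*(t^5 + 9*t^4 + 22*t^3 - 12*t^2 - 104*t - 96) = (t - 1)*(t + 4)*(t^4 + 5*t^3 + 2*t^2 - 20*t - 24) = (t - 2)*(t - 1)*(t + 4)*(t^3 + 7*t^2 + 16*t + 12) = (t - 2)*(t - 1)*(t + 3)*(t + 4)*(t^2 + 4*t + 4) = (t - 2)*(t - 1)*(t + 2)*(t + 3)*(t + 4)*(t + 2)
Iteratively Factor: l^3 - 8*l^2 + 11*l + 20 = (l + 1)*(l^2 - 9*l + 20) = (l - 5)*(l + 1)*(l - 4)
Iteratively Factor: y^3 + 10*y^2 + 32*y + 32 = (y + 2)*(y^2 + 8*y + 16) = (y + 2)*(y + 4)*(y + 4)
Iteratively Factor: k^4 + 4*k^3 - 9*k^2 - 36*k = (k + 4)*(k^3 - 9*k) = (k - 3)*(k + 4)*(k^2 + 3*k) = (k - 3)*(k + 3)*(k + 4)*(k)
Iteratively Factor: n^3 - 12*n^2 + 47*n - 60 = (n - 5)*(n^2 - 7*n + 12) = (n - 5)*(n - 4)*(n - 3)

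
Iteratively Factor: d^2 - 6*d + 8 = (d - 4)*(d - 2)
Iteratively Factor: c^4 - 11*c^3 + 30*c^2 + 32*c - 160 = (c + 2)*(c^3 - 13*c^2 + 56*c - 80) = (c - 4)*(c + 2)*(c^2 - 9*c + 20) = (c - 4)^2*(c + 2)*(c - 5)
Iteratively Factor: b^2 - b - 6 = (b - 3)*(b + 2)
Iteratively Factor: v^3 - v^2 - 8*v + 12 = (v + 3)*(v^2 - 4*v + 4) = (v - 2)*(v + 3)*(v - 2)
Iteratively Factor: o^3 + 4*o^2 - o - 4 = (o + 4)*(o^2 - 1) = (o - 1)*(o + 4)*(o + 1)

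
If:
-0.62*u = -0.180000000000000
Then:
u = 0.29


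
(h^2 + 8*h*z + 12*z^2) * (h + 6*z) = h^3 + 14*h^2*z + 60*h*z^2 + 72*z^3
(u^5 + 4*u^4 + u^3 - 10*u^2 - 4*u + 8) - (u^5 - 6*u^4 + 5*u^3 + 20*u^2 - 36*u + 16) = 10*u^4 - 4*u^3 - 30*u^2 + 32*u - 8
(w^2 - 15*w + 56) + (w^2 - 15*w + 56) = 2*w^2 - 30*w + 112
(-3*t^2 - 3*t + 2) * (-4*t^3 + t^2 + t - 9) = 12*t^5 + 9*t^4 - 14*t^3 + 26*t^2 + 29*t - 18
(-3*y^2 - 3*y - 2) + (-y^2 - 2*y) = -4*y^2 - 5*y - 2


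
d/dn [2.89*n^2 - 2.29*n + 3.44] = 5.78*n - 2.29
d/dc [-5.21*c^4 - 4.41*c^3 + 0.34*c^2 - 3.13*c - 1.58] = -20.84*c^3 - 13.23*c^2 + 0.68*c - 3.13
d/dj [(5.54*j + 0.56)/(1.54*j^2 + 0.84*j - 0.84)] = (8.5316*j^2 + 4.6536*j - (3.08*j + 0.84)*(5.54*j + 0.56) - 4.6536)/(1.54*j^2 + 0.84*j - 0.84)^2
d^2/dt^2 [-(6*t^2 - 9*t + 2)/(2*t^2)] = 3*(3*t - 2)/t^4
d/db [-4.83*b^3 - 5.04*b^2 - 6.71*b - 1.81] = -14.49*b^2 - 10.08*b - 6.71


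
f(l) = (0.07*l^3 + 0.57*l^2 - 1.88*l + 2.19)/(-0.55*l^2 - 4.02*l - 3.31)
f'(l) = (1.1*l + 4.02)*(0.07*l^3 + 0.57*l^2 - 1.88*l + 2.19)/(-0.55*l^2 - 4.02*l - 3.31)^2 + (0.21*l^2 + 1.14*l - 1.88)/(-0.55*l^2 - 4.02*l - 3.31)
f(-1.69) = 3.48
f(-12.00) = 0.41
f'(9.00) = -0.14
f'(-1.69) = 2.26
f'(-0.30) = 3.25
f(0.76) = -0.17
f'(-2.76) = -0.17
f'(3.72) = -0.12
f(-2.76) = 2.85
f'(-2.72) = -0.14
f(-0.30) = -1.30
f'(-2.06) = 0.72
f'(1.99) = -0.05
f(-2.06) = 2.98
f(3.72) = -0.26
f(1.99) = -0.09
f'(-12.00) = -0.32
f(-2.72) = 2.84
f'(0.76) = 0.26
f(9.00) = -0.98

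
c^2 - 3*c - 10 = (c - 5)*(c + 2)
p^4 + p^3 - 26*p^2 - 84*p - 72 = (p - 6)*(p + 2)^2*(p + 3)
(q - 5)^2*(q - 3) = q^3 - 13*q^2 + 55*q - 75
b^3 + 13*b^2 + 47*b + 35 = (b + 1)*(b + 5)*(b + 7)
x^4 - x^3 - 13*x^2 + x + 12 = (x - 4)*(x - 1)*(x + 1)*(x + 3)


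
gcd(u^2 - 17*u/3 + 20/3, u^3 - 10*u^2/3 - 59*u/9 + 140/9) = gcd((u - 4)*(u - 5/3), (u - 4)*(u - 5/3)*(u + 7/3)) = u^2 - 17*u/3 + 20/3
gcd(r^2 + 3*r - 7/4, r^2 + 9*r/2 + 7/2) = r + 7/2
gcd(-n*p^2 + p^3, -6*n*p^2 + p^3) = p^2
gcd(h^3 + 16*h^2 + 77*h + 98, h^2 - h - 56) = h + 7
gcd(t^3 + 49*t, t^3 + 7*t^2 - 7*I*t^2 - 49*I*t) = t^2 - 7*I*t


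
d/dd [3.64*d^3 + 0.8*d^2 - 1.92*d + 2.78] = 10.92*d^2 + 1.6*d - 1.92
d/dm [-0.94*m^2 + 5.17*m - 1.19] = 5.17 - 1.88*m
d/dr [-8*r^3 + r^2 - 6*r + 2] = -24*r^2 + 2*r - 6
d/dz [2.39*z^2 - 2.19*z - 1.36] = 4.78*z - 2.19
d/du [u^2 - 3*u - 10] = 2*u - 3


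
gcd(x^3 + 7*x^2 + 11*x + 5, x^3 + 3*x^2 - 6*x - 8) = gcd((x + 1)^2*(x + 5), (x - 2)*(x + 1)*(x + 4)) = x + 1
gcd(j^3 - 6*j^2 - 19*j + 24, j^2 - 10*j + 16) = j - 8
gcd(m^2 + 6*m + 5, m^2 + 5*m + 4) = m + 1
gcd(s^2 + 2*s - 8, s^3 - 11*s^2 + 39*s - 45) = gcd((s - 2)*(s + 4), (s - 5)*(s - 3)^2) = 1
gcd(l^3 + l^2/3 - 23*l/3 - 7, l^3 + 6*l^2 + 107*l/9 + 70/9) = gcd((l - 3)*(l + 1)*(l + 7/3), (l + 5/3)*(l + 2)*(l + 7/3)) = l + 7/3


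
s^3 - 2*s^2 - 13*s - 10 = (s - 5)*(s + 1)*(s + 2)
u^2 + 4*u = u*(u + 4)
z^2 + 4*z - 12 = (z - 2)*(z + 6)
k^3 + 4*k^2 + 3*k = k*(k + 1)*(k + 3)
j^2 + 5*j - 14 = (j - 2)*(j + 7)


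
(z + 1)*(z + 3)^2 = z^3 + 7*z^2 + 15*z + 9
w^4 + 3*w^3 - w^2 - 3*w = w*(w - 1)*(w + 1)*(w + 3)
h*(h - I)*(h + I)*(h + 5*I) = h^4 + 5*I*h^3 + h^2 + 5*I*h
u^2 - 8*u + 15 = (u - 5)*(u - 3)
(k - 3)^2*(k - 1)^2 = k^4 - 8*k^3 + 22*k^2 - 24*k + 9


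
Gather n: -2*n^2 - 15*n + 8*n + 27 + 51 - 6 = -2*n^2 - 7*n + 72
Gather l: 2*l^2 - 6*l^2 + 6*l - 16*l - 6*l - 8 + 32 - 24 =-4*l^2 - 16*l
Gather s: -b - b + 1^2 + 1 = 2 - 2*b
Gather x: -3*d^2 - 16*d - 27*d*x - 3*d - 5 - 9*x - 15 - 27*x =-3*d^2 - 19*d + x*(-27*d - 36) - 20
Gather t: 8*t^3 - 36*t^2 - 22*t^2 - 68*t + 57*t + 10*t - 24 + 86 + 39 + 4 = 8*t^3 - 58*t^2 - t + 105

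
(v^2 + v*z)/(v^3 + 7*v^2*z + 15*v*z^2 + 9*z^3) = v/(v^2 + 6*v*z + 9*z^2)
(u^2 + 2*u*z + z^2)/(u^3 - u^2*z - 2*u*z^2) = (-u - z)/(u*(-u + 2*z))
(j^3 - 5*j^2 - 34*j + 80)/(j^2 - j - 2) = (j^2 - 3*j - 40)/(j + 1)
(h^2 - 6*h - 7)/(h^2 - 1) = (h - 7)/(h - 1)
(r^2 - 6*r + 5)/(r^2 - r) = (r - 5)/r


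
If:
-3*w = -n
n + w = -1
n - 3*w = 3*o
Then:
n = -3/4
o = 0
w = -1/4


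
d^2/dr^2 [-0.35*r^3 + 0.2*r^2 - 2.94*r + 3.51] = 0.4 - 2.1*r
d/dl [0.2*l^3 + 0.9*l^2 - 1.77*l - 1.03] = 0.6*l^2 + 1.8*l - 1.77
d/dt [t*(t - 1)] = 2*t - 1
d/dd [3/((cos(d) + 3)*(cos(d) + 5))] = 6*(cos(d) + 4)*sin(d)/((cos(d) + 3)^2*(cos(d) + 5)^2)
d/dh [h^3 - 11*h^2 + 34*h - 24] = 3*h^2 - 22*h + 34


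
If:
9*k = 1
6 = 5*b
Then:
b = 6/5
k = 1/9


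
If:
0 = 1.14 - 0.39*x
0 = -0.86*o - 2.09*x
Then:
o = -7.10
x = 2.92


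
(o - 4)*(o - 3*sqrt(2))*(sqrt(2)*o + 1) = sqrt(2)*o^3 - 4*sqrt(2)*o^2 - 5*o^2 - 3*sqrt(2)*o + 20*o + 12*sqrt(2)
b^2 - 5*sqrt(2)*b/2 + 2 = (b - 2*sqrt(2))*(b - sqrt(2)/2)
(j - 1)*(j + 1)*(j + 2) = j^3 + 2*j^2 - j - 2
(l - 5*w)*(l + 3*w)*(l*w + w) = l^3*w - 2*l^2*w^2 + l^2*w - 15*l*w^3 - 2*l*w^2 - 15*w^3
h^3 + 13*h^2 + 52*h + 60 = (h + 2)*(h + 5)*(h + 6)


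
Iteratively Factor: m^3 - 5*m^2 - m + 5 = (m - 1)*(m^2 - 4*m - 5) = (m - 1)*(m + 1)*(m - 5)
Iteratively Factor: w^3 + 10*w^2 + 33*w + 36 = (w + 4)*(w^2 + 6*w + 9) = (w + 3)*(w + 4)*(w + 3)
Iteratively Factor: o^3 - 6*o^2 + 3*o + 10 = (o + 1)*(o^2 - 7*o + 10) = (o - 2)*(o + 1)*(o - 5)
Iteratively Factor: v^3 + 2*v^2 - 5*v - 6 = (v - 2)*(v^2 + 4*v + 3) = (v - 2)*(v + 3)*(v + 1)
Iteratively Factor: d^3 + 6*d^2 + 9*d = (d + 3)*(d^2 + 3*d) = d*(d + 3)*(d + 3)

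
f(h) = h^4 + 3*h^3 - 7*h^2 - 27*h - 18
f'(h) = 4*h^3 + 9*h^2 - 14*h - 27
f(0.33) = -27.55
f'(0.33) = -30.50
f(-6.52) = 836.10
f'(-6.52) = -661.80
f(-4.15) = 55.69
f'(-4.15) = -99.79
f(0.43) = -30.63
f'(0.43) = -31.04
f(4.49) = 397.64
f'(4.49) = 453.66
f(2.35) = -50.68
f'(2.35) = 41.71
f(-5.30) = 270.89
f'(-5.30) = -295.50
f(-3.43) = 9.61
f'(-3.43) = -34.51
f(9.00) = 7920.00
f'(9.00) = 3492.00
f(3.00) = 0.00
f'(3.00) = 120.00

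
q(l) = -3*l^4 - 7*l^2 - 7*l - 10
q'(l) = -12*l^3 - 14*l - 7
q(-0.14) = -9.16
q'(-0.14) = -5.01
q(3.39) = -510.38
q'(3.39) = -521.96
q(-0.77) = -9.81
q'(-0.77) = 9.26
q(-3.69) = -635.68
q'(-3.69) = 647.58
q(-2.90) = -260.75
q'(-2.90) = 326.27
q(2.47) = -181.66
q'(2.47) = -222.41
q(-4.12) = -964.37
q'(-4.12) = 889.89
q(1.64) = -62.01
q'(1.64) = -82.89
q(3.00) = -337.00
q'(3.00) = -373.00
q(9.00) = -20323.00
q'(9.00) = -8881.00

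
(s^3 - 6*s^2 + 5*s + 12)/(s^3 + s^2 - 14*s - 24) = (s^2 - 2*s - 3)/(s^2 + 5*s + 6)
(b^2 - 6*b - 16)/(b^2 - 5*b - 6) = (-b^2 + 6*b + 16)/(-b^2 + 5*b + 6)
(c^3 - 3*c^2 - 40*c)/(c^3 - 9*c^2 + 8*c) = (c + 5)/(c - 1)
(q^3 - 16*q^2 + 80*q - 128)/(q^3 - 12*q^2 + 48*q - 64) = (q - 8)/(q - 4)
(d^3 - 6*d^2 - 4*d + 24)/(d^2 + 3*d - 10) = (d^2 - 4*d - 12)/(d + 5)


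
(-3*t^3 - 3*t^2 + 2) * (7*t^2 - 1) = -21*t^5 - 21*t^4 + 3*t^3 + 17*t^2 - 2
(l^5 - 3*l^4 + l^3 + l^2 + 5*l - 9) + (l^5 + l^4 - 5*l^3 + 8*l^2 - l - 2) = 2*l^5 - 2*l^4 - 4*l^3 + 9*l^2 + 4*l - 11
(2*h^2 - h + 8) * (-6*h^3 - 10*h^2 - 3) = -12*h^5 - 14*h^4 - 38*h^3 - 86*h^2 + 3*h - 24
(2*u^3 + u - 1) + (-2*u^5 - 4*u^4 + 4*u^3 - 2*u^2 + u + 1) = -2*u^5 - 4*u^4 + 6*u^3 - 2*u^2 + 2*u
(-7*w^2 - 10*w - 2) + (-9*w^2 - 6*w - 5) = -16*w^2 - 16*w - 7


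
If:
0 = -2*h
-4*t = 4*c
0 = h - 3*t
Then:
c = 0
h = 0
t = 0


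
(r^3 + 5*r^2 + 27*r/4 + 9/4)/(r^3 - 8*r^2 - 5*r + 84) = (r^2 + 2*r + 3/4)/(r^2 - 11*r + 28)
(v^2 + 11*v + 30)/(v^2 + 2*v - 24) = (v + 5)/(v - 4)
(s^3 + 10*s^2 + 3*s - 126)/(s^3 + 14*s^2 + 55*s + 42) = (s - 3)/(s + 1)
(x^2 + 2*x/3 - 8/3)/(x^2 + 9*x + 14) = (x - 4/3)/(x + 7)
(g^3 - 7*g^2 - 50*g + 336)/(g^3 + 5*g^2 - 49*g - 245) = (g^2 - 14*g + 48)/(g^2 - 2*g - 35)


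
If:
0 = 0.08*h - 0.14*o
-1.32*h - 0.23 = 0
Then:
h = -0.17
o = -0.10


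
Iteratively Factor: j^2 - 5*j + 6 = (j - 2)*(j - 3)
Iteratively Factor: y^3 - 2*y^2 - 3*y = (y - 3)*(y^2 + y) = (y - 3)*(y + 1)*(y)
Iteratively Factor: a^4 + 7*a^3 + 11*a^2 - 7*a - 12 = (a + 1)*(a^3 + 6*a^2 + 5*a - 12) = (a + 1)*(a + 3)*(a^2 + 3*a - 4) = (a + 1)*(a + 3)*(a + 4)*(a - 1)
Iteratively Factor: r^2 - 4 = (r - 2)*(r + 2)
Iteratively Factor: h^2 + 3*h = (h)*(h + 3)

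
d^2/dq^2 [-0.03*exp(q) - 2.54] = -0.03*exp(q)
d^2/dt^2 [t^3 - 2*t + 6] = 6*t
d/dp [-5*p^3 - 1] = -15*p^2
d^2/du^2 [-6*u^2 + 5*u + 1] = -12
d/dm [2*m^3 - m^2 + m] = 6*m^2 - 2*m + 1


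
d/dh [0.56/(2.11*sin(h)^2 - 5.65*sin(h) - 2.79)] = (3.164 - 2.3632*sin(h))*cos(h)/(-2.11*sin(h)^2 + 5.65*sin(h) + 2.79)^2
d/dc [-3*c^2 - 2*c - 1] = -6*c - 2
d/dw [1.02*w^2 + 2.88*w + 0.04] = 2.04*w + 2.88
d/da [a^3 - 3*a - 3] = 3*a^2 - 3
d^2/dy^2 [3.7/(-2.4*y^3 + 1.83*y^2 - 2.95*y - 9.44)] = ((53.28*y - 13.542)*(2.4*y^3 - 1.83*y^2 + 2.95*y + 9.44) - 3.7*(7.2*y^2 - 3.66*y + 2.95)*(14.4*y^2 - 7.32*y + 5.9))/(2.4*y^3 - 1.83*y^2 + 2.95*y + 9.44)^3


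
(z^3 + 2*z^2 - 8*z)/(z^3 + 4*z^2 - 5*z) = (z^2 + 2*z - 8)/(z^2 + 4*z - 5)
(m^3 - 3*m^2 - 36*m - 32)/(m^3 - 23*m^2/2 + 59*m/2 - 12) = 2*(m^2 + 5*m + 4)/(2*m^2 - 7*m + 3)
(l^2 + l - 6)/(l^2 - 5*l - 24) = (l - 2)/(l - 8)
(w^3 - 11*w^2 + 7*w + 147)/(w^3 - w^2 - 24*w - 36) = (w^2 - 14*w + 49)/(w^2 - 4*w - 12)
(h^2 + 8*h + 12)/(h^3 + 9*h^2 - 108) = (h + 2)/(h^2 + 3*h - 18)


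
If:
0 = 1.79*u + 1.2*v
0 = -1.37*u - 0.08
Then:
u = -0.06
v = 0.09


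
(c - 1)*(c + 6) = c^2 + 5*c - 6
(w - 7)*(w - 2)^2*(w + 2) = w^4 - 9*w^3 + 10*w^2 + 36*w - 56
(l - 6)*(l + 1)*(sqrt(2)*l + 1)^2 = 2*l^4 - 10*l^3 + 2*sqrt(2)*l^3 - 10*sqrt(2)*l^2 - 11*l^2 - 12*sqrt(2)*l - 5*l - 6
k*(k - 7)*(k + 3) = k^3 - 4*k^2 - 21*k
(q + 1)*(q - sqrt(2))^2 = q^3 - 2*sqrt(2)*q^2 + q^2 - 2*sqrt(2)*q + 2*q + 2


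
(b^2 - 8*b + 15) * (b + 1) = b^3 - 7*b^2 + 7*b + 15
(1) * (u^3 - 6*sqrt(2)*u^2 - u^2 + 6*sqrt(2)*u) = u^3 - 6*sqrt(2)*u^2 - u^2 + 6*sqrt(2)*u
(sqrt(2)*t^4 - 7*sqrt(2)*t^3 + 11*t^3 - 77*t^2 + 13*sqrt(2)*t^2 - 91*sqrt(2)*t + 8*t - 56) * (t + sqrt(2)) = sqrt(2)*t^5 - 7*sqrt(2)*t^4 + 13*t^4 - 91*t^3 + 24*sqrt(2)*t^3 - 168*sqrt(2)*t^2 + 34*t^2 - 238*t + 8*sqrt(2)*t - 56*sqrt(2)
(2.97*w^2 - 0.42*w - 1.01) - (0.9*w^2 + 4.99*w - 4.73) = 2.07*w^2 - 5.41*w + 3.72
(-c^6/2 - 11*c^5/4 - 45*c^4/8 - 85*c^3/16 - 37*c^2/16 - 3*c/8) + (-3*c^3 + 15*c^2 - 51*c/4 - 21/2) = -c^6/2 - 11*c^5/4 - 45*c^4/8 - 133*c^3/16 + 203*c^2/16 - 105*c/8 - 21/2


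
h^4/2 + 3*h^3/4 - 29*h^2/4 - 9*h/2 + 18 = (h/2 + 1)*(h - 3)*(h - 3/2)*(h + 4)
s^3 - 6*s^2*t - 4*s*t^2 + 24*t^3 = (s - 6*t)*(s - 2*t)*(s + 2*t)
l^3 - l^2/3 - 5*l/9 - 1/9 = (l - 1)*(l + 1/3)^2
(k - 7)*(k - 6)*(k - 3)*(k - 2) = k^4 - 18*k^3 + 113*k^2 - 288*k + 252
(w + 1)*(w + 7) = w^2 + 8*w + 7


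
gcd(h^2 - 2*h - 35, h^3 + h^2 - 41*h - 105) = h^2 - 2*h - 35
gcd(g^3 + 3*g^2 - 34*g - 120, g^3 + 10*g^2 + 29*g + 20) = g^2 + 9*g + 20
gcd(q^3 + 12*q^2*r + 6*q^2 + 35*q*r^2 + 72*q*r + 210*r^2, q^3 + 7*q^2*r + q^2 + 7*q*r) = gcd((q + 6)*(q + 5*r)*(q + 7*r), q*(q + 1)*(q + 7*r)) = q + 7*r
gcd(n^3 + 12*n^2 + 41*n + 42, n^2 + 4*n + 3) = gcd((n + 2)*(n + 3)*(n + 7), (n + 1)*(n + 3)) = n + 3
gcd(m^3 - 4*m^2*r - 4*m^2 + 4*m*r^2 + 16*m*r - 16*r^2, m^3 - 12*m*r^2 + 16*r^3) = m^2 - 4*m*r + 4*r^2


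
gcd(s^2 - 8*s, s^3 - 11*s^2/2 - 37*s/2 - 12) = s - 8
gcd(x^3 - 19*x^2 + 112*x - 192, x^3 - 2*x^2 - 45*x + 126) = x - 3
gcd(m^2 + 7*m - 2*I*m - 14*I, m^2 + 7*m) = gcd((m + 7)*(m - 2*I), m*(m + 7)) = m + 7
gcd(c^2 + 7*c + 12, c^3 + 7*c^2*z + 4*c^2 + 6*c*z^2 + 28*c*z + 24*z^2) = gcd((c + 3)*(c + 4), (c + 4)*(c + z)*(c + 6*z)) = c + 4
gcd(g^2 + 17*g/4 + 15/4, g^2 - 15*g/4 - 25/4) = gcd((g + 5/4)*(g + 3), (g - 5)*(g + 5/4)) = g + 5/4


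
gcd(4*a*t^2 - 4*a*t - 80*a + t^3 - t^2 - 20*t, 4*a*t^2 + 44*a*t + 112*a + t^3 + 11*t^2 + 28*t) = 4*a*t + 16*a + t^2 + 4*t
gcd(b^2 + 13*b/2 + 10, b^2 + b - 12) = b + 4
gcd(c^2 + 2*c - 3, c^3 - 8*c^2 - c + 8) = c - 1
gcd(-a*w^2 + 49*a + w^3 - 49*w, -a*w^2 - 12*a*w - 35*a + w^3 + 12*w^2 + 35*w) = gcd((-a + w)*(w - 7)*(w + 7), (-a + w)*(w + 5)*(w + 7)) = -a*w - 7*a + w^2 + 7*w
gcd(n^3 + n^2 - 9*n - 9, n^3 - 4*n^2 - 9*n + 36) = n^2 - 9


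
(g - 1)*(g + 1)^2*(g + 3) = g^4 + 4*g^3 + 2*g^2 - 4*g - 3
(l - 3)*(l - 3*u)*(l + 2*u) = l^3 - l^2*u - 3*l^2 - 6*l*u^2 + 3*l*u + 18*u^2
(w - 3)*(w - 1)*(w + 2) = w^3 - 2*w^2 - 5*w + 6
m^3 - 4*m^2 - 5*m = m*(m - 5)*(m + 1)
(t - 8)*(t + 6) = t^2 - 2*t - 48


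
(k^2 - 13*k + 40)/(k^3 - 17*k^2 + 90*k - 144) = (k - 5)/(k^2 - 9*k + 18)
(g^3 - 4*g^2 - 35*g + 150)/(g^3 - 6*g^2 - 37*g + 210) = (g - 5)/(g - 7)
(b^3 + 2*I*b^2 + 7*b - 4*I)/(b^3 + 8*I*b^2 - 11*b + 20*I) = (b - I)/(b + 5*I)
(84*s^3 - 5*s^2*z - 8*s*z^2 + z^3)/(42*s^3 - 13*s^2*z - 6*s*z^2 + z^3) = (-4*s + z)/(-2*s + z)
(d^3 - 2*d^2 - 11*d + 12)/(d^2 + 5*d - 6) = (d^2 - d - 12)/(d + 6)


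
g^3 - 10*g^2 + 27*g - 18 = (g - 6)*(g - 3)*(g - 1)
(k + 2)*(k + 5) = k^2 + 7*k + 10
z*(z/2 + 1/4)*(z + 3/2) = z^3/2 + z^2 + 3*z/8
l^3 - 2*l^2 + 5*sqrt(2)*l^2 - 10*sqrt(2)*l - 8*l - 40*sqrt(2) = (l - 4)*(l + 2)*(l + 5*sqrt(2))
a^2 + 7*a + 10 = (a + 2)*(a + 5)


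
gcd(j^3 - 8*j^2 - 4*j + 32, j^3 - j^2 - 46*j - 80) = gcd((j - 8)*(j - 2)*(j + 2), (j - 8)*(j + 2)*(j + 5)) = j^2 - 6*j - 16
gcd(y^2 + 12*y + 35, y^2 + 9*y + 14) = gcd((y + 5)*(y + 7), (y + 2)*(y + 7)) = y + 7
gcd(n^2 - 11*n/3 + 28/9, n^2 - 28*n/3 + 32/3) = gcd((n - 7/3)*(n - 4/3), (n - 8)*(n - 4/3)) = n - 4/3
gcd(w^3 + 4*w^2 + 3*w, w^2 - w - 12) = w + 3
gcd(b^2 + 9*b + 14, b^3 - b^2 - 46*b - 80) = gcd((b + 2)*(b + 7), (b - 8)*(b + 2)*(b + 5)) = b + 2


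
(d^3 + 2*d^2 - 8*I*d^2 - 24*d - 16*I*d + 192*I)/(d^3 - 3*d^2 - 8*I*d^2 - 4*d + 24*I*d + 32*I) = (d + 6)/(d + 1)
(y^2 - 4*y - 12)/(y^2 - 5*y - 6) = (y + 2)/(y + 1)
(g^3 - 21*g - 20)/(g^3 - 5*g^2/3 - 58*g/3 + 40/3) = 3*(g + 1)/(3*g - 2)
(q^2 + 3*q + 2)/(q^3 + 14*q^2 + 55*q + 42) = (q + 2)/(q^2 + 13*q + 42)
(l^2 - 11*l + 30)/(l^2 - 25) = (l - 6)/(l + 5)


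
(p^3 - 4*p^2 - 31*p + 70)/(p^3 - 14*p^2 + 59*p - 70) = (p + 5)/(p - 5)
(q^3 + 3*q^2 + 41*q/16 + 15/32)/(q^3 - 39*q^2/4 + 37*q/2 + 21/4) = (8*q^2 + 22*q + 15)/(8*(q^2 - 10*q + 21))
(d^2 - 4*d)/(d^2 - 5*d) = (d - 4)/(d - 5)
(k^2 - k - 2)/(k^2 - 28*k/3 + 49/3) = 3*(k^2 - k - 2)/(3*k^2 - 28*k + 49)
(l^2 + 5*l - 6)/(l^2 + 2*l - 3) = (l + 6)/(l + 3)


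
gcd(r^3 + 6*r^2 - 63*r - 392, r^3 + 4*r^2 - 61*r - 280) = r^2 - r - 56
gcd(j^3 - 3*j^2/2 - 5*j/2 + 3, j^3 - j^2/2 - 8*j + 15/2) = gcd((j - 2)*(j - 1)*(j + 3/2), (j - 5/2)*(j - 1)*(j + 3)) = j - 1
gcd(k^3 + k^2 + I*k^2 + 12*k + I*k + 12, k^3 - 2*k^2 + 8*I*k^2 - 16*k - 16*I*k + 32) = k + 4*I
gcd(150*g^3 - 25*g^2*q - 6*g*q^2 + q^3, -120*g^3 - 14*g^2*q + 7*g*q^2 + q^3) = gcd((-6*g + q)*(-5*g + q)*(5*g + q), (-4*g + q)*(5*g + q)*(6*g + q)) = 5*g + q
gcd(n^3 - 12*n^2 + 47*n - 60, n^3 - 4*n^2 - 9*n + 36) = n^2 - 7*n + 12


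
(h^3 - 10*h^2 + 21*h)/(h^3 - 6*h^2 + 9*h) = (h - 7)/(h - 3)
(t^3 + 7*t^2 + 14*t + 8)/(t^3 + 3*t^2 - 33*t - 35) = (t^2 + 6*t + 8)/(t^2 + 2*t - 35)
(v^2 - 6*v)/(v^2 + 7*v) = (v - 6)/(v + 7)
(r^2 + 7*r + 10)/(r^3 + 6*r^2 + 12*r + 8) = (r + 5)/(r^2 + 4*r + 4)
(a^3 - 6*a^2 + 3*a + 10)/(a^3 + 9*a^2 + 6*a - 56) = (a^2 - 4*a - 5)/(a^2 + 11*a + 28)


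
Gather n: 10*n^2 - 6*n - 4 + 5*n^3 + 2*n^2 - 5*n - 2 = 5*n^3 + 12*n^2 - 11*n - 6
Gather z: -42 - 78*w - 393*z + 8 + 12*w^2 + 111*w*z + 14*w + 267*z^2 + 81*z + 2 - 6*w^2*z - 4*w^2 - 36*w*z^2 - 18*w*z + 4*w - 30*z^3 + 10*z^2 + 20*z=8*w^2 - 60*w - 30*z^3 + z^2*(277 - 36*w) + z*(-6*w^2 + 93*w - 292) - 32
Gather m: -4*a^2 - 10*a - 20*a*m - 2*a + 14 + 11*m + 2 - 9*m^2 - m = -4*a^2 - 12*a - 9*m^2 + m*(10 - 20*a) + 16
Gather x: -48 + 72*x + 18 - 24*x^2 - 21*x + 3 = -24*x^2 + 51*x - 27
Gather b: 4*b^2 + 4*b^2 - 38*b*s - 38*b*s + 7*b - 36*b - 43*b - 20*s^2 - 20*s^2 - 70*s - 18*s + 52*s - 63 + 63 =8*b^2 + b*(-76*s - 72) - 40*s^2 - 36*s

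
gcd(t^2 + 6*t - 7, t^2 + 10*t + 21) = t + 7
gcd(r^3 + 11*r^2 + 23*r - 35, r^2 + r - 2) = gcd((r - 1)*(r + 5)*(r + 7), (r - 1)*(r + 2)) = r - 1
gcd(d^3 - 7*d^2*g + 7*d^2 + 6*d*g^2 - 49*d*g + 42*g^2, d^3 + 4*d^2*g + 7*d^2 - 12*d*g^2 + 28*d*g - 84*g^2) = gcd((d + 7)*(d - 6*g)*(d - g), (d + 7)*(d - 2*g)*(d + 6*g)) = d + 7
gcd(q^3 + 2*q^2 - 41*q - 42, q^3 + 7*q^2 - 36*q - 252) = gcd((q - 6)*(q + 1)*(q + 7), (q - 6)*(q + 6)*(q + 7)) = q^2 + q - 42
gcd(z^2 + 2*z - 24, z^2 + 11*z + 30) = z + 6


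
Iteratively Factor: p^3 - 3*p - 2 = (p + 1)*(p^2 - p - 2) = (p + 1)^2*(p - 2)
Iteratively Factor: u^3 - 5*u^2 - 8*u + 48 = (u + 3)*(u^2 - 8*u + 16) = (u - 4)*(u + 3)*(u - 4)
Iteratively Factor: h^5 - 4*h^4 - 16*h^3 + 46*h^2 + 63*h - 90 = (h + 3)*(h^4 - 7*h^3 + 5*h^2 + 31*h - 30) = (h + 2)*(h + 3)*(h^3 - 9*h^2 + 23*h - 15) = (h - 5)*(h + 2)*(h + 3)*(h^2 - 4*h + 3) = (h - 5)*(h - 3)*(h + 2)*(h + 3)*(h - 1)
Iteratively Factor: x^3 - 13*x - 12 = (x + 1)*(x^2 - x - 12) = (x + 1)*(x + 3)*(x - 4)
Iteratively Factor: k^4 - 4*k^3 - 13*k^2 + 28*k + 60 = (k + 2)*(k^3 - 6*k^2 - k + 30) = (k + 2)^2*(k^2 - 8*k + 15) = (k - 3)*(k + 2)^2*(k - 5)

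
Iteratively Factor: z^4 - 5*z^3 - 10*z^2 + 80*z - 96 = (z + 4)*(z^3 - 9*z^2 + 26*z - 24) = (z - 2)*(z + 4)*(z^2 - 7*z + 12) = (z - 3)*(z - 2)*(z + 4)*(z - 4)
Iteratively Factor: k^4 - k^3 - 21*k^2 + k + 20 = (k + 1)*(k^3 - 2*k^2 - 19*k + 20) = (k + 1)*(k + 4)*(k^2 - 6*k + 5) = (k - 5)*(k + 1)*(k + 4)*(k - 1)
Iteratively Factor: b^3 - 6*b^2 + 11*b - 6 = (b - 1)*(b^2 - 5*b + 6) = (b - 2)*(b - 1)*(b - 3)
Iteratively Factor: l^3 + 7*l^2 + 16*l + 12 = (l + 3)*(l^2 + 4*l + 4) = (l + 2)*(l + 3)*(l + 2)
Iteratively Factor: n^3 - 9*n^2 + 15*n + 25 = (n + 1)*(n^2 - 10*n + 25) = (n - 5)*(n + 1)*(n - 5)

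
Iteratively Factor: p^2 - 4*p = (p)*(p - 4)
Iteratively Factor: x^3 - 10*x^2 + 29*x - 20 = (x - 5)*(x^2 - 5*x + 4) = (x - 5)*(x - 1)*(x - 4)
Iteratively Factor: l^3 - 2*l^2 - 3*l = (l + 1)*(l^2 - 3*l) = l*(l + 1)*(l - 3)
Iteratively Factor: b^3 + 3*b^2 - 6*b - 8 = (b + 4)*(b^2 - b - 2) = (b - 2)*(b + 4)*(b + 1)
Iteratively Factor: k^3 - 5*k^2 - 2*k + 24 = (k - 4)*(k^2 - k - 6) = (k - 4)*(k - 3)*(k + 2)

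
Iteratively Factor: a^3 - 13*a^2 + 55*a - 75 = (a - 5)*(a^2 - 8*a + 15) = (a - 5)*(a - 3)*(a - 5)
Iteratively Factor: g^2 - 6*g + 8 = (g - 2)*(g - 4)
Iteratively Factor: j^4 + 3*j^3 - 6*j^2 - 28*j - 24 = (j + 2)*(j^3 + j^2 - 8*j - 12) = (j + 2)^2*(j^2 - j - 6) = (j + 2)^3*(j - 3)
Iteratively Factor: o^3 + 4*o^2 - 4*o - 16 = (o + 2)*(o^2 + 2*o - 8) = (o + 2)*(o + 4)*(o - 2)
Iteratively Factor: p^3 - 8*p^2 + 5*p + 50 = (p - 5)*(p^2 - 3*p - 10) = (p - 5)^2*(p + 2)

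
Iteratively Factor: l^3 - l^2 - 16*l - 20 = (l - 5)*(l^2 + 4*l + 4) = (l - 5)*(l + 2)*(l + 2)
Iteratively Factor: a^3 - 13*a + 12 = (a + 4)*(a^2 - 4*a + 3) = (a - 3)*(a + 4)*(a - 1)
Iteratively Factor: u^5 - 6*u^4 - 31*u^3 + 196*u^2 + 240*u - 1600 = (u - 4)*(u^4 - 2*u^3 - 39*u^2 + 40*u + 400) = (u - 5)*(u - 4)*(u^3 + 3*u^2 - 24*u - 80) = (u - 5)*(u - 4)*(u + 4)*(u^2 - u - 20) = (u - 5)*(u - 4)*(u + 4)^2*(u - 5)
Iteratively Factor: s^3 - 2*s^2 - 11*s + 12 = (s - 1)*(s^2 - s - 12) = (s - 4)*(s - 1)*(s + 3)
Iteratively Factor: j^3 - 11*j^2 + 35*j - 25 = (j - 5)*(j^2 - 6*j + 5) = (j - 5)*(j - 1)*(j - 5)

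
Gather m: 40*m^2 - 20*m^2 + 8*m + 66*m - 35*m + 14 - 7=20*m^2 + 39*m + 7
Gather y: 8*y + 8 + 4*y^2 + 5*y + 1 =4*y^2 + 13*y + 9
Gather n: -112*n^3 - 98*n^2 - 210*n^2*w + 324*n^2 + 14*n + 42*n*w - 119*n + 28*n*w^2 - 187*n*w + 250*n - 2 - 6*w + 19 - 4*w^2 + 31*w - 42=-112*n^3 + n^2*(226 - 210*w) + n*(28*w^2 - 145*w + 145) - 4*w^2 + 25*w - 25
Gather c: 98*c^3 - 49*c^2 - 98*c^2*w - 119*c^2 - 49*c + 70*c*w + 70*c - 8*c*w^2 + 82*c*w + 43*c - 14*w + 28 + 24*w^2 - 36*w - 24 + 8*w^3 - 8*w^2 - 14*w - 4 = 98*c^3 + c^2*(-98*w - 168) + c*(-8*w^2 + 152*w + 64) + 8*w^3 + 16*w^2 - 64*w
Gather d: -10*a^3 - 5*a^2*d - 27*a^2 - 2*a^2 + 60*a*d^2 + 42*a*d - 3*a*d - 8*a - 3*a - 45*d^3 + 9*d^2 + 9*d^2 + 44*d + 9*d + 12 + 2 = -10*a^3 - 29*a^2 - 11*a - 45*d^3 + d^2*(60*a + 18) + d*(-5*a^2 + 39*a + 53) + 14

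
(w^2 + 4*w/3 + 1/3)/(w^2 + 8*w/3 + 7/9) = 3*(w + 1)/(3*w + 7)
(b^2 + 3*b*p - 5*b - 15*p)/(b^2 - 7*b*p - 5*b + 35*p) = (-b - 3*p)/(-b + 7*p)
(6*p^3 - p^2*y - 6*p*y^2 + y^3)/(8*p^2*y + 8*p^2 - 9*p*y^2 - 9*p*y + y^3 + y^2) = (-6*p^2 - 5*p*y + y^2)/(-8*p*y - 8*p + y^2 + y)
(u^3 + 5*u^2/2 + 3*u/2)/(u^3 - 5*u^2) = (2*u^2 + 5*u + 3)/(2*u*(u - 5))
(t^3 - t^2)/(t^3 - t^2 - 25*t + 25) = t^2/(t^2 - 25)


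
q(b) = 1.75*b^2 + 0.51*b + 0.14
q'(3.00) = 11.01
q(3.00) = 17.42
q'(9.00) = 32.01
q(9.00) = 146.48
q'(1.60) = 6.11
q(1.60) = 5.44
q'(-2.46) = -8.10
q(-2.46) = 9.48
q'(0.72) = 3.03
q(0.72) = 1.41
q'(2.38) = 8.84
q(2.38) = 11.27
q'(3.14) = 11.50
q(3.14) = 19.00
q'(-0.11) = 0.12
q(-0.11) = 0.11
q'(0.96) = 3.87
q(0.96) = 2.24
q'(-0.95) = -2.82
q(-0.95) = 1.23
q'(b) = 3.5*b + 0.51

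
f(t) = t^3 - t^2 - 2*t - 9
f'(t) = 3*t^2 - 2*t - 2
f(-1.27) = -10.12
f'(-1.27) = 5.38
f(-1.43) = -11.11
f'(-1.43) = 6.99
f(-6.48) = -310.13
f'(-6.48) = 136.93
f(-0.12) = -8.78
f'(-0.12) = -1.72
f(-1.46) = -11.32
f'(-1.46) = 7.31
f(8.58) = 531.85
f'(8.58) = 201.69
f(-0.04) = -8.92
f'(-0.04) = -1.92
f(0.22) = -9.48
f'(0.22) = -2.29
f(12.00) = 1551.00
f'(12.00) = 406.00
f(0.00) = -9.00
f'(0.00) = -2.00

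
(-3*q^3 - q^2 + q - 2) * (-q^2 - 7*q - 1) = 3*q^5 + 22*q^4 + 9*q^3 - 4*q^2 + 13*q + 2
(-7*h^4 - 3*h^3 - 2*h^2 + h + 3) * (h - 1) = -7*h^5 + 4*h^4 + h^3 + 3*h^2 + 2*h - 3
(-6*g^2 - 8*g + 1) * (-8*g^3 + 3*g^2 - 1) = 48*g^5 + 46*g^4 - 32*g^3 + 9*g^2 + 8*g - 1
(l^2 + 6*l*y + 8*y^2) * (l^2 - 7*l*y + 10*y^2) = l^4 - l^3*y - 24*l^2*y^2 + 4*l*y^3 + 80*y^4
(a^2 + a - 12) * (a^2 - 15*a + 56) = a^4 - 14*a^3 + 29*a^2 + 236*a - 672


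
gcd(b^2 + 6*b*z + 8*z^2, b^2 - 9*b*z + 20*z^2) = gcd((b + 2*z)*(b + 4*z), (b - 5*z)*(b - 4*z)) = 1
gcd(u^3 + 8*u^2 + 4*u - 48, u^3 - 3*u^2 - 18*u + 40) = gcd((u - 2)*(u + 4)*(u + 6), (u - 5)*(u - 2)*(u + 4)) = u^2 + 2*u - 8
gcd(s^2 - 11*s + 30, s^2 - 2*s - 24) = s - 6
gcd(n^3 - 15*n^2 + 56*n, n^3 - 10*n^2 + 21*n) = n^2 - 7*n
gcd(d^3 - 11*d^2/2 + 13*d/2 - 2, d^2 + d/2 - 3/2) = d - 1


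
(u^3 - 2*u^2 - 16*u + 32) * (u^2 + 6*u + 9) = u^5 + 4*u^4 - 19*u^3 - 82*u^2 + 48*u + 288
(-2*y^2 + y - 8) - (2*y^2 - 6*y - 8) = -4*y^2 + 7*y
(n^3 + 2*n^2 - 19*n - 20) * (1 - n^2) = -n^5 - 2*n^4 + 20*n^3 + 22*n^2 - 19*n - 20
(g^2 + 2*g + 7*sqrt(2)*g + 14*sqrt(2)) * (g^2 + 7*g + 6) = g^4 + 9*g^3 + 7*sqrt(2)*g^3 + 20*g^2 + 63*sqrt(2)*g^2 + 12*g + 140*sqrt(2)*g + 84*sqrt(2)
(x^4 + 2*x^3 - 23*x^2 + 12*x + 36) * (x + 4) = x^5 + 6*x^4 - 15*x^3 - 80*x^2 + 84*x + 144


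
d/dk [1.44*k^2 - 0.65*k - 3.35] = 2.88*k - 0.65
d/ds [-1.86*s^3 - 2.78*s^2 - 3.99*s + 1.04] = -5.58*s^2 - 5.56*s - 3.99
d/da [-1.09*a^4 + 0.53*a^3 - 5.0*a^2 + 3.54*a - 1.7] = -4.36*a^3 + 1.59*a^2 - 10.0*a + 3.54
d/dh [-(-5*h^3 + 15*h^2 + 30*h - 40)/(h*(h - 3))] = 5*(h^4 - 6*h^3 + 15*h^2 - 16*h + 24)/(h^2*(h^2 - 6*h + 9))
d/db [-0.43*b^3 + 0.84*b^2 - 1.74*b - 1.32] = -1.29*b^2 + 1.68*b - 1.74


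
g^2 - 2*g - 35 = (g - 7)*(g + 5)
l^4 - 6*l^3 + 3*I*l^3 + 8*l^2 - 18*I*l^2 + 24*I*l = l*(l - 4)*(l - 2)*(l + 3*I)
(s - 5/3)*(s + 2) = s^2 + s/3 - 10/3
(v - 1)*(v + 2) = v^2 + v - 2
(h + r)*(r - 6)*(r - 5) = h*r^2 - 11*h*r + 30*h + r^3 - 11*r^2 + 30*r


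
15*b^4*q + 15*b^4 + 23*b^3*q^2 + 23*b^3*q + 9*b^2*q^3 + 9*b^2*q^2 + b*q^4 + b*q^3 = (b + q)*(3*b + q)*(5*b + q)*(b*q + b)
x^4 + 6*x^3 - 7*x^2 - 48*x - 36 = (x - 3)*(x + 1)*(x + 2)*(x + 6)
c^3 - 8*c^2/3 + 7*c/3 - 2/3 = (c - 1)^2*(c - 2/3)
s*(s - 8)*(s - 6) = s^3 - 14*s^2 + 48*s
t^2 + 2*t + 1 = (t + 1)^2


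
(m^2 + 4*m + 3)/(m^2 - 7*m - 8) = (m + 3)/(m - 8)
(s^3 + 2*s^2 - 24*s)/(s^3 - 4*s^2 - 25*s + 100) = s*(s + 6)/(s^2 - 25)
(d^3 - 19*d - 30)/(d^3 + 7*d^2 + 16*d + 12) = (d - 5)/(d + 2)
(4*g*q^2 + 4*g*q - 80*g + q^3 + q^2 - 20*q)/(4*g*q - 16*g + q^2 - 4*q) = q + 5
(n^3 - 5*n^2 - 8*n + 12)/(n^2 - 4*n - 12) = n - 1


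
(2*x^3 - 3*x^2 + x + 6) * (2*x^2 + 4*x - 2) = 4*x^5 + 2*x^4 - 14*x^3 + 22*x^2 + 22*x - 12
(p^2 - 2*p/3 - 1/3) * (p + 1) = p^3 + p^2/3 - p - 1/3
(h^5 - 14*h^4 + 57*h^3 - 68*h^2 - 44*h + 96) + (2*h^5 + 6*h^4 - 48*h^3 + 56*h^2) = 3*h^5 - 8*h^4 + 9*h^3 - 12*h^2 - 44*h + 96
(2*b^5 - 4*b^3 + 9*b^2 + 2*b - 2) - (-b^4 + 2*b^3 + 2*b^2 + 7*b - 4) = 2*b^5 + b^4 - 6*b^3 + 7*b^2 - 5*b + 2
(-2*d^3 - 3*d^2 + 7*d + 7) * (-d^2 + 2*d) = 2*d^5 - d^4 - 13*d^3 + 7*d^2 + 14*d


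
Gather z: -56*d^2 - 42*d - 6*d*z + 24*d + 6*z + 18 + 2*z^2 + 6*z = -56*d^2 - 18*d + 2*z^2 + z*(12 - 6*d) + 18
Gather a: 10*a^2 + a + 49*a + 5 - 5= 10*a^2 + 50*a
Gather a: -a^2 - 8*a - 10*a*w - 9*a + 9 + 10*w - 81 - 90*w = -a^2 + a*(-10*w - 17) - 80*w - 72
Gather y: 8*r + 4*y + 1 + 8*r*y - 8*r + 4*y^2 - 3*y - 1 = 4*y^2 + y*(8*r + 1)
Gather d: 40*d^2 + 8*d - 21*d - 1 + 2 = 40*d^2 - 13*d + 1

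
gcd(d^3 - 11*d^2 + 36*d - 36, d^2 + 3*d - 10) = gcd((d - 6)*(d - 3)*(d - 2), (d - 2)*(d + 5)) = d - 2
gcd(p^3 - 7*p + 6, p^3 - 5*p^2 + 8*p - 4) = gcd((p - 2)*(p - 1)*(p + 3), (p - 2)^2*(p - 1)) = p^2 - 3*p + 2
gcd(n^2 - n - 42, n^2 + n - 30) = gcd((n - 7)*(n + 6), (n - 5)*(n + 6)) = n + 6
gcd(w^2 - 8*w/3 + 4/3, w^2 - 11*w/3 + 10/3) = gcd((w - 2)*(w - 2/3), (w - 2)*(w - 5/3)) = w - 2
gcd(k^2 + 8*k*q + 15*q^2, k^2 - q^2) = 1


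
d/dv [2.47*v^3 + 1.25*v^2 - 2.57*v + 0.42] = 7.41*v^2 + 2.5*v - 2.57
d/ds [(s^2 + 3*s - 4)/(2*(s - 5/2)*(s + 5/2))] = 6*(-4*s^2 - 6*s - 25)/(16*s^4 - 200*s^2 + 625)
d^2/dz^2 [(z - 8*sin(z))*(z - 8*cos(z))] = 8*sqrt(2)*z*sin(z + pi/4) - 128*sin(2*z) - 16*sqrt(2)*cos(z + pi/4) + 2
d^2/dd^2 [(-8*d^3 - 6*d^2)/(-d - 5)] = 4*(4*d^3 + 60*d^2 + 300*d + 75)/(d^3 + 15*d^2 + 75*d + 125)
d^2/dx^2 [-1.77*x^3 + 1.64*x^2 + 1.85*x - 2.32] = 3.28 - 10.62*x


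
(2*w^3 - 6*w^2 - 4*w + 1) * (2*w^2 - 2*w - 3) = 4*w^5 - 16*w^4 - 2*w^3 + 28*w^2 + 10*w - 3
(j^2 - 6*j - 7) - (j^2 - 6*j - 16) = 9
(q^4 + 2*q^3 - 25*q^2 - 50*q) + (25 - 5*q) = q^4 + 2*q^3 - 25*q^2 - 55*q + 25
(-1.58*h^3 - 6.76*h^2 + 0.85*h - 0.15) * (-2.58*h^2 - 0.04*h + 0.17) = 4.0764*h^5 + 17.504*h^4 - 2.1912*h^3 - 0.7962*h^2 + 0.1505*h - 0.0255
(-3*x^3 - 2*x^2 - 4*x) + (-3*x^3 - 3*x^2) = -6*x^3 - 5*x^2 - 4*x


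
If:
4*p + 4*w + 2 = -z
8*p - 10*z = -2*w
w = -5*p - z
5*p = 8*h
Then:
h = 5/62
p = 4/31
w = -58/93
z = -2/93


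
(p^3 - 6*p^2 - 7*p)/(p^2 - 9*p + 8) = p*(p^2 - 6*p - 7)/(p^2 - 9*p + 8)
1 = 1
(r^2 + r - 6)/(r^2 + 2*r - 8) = (r + 3)/(r + 4)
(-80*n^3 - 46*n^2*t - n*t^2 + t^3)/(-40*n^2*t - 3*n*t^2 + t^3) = (2*n + t)/t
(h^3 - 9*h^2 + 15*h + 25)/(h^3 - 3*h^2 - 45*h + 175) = (h + 1)/(h + 7)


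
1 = 1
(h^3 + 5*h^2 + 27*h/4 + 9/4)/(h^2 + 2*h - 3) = (h^2 + 2*h + 3/4)/(h - 1)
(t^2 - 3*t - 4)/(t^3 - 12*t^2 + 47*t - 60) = (t + 1)/(t^2 - 8*t + 15)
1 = 1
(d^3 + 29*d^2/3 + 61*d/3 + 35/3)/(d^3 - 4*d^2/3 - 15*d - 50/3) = (d^2 + 8*d + 7)/(d^2 - 3*d - 10)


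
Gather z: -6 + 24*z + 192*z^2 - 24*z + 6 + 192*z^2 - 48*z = 384*z^2 - 48*z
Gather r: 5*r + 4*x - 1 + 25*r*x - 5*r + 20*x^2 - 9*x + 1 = 25*r*x + 20*x^2 - 5*x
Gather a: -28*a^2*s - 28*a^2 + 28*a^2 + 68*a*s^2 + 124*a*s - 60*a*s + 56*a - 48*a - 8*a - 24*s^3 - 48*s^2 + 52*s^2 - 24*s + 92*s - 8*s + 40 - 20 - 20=-28*a^2*s + a*(68*s^2 + 64*s) - 24*s^3 + 4*s^2 + 60*s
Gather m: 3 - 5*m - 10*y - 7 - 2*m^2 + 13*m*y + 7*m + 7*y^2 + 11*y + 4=-2*m^2 + m*(13*y + 2) + 7*y^2 + y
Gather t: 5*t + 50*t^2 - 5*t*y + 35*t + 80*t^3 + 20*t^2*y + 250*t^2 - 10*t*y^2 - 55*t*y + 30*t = 80*t^3 + t^2*(20*y + 300) + t*(-10*y^2 - 60*y + 70)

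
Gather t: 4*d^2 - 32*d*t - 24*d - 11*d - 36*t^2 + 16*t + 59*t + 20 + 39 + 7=4*d^2 - 35*d - 36*t^2 + t*(75 - 32*d) + 66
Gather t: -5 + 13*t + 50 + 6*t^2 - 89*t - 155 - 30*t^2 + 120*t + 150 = -24*t^2 + 44*t + 40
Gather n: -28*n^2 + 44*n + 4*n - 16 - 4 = -28*n^2 + 48*n - 20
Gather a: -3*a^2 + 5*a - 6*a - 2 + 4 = -3*a^2 - a + 2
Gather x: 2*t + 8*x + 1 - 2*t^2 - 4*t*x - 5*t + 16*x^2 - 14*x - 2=-2*t^2 - 3*t + 16*x^2 + x*(-4*t - 6) - 1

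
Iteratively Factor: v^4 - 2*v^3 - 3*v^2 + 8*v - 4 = (v + 2)*(v^3 - 4*v^2 + 5*v - 2) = (v - 2)*(v + 2)*(v^2 - 2*v + 1) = (v - 2)*(v - 1)*(v + 2)*(v - 1)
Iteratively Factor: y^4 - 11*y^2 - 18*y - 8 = (y + 1)*(y^3 - y^2 - 10*y - 8) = (y - 4)*(y + 1)*(y^2 + 3*y + 2) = (y - 4)*(y + 1)*(y + 2)*(y + 1)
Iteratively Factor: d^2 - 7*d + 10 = (d - 5)*(d - 2)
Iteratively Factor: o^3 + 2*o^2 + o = (o + 1)*(o^2 + o) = (o + 1)^2*(o)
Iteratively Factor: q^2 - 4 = (q - 2)*(q + 2)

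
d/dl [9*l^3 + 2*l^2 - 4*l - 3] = 27*l^2 + 4*l - 4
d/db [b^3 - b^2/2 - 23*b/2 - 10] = 3*b^2 - b - 23/2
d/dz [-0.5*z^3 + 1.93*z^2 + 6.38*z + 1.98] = -1.5*z^2 + 3.86*z + 6.38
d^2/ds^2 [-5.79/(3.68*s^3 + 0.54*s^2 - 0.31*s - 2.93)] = ((127.8432*s + 6.2532)*(3.68*s^3 + 0.54*s^2 - 0.31*s - 2.93) - 5.79*(11.04*s^2 + 1.08*s - 0.31)*(22.08*s^2 + 2.16*s - 0.62))/(3.68*s^3 + 0.54*s^2 - 0.31*s - 2.93)^3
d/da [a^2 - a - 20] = 2*a - 1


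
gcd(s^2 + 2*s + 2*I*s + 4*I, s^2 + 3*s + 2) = s + 2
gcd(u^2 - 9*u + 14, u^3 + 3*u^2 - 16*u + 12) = u - 2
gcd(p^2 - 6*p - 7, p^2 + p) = p + 1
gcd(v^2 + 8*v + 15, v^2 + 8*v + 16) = 1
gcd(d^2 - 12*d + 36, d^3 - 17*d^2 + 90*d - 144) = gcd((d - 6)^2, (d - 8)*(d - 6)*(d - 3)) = d - 6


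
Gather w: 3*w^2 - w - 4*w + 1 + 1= 3*w^2 - 5*w + 2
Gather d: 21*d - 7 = 21*d - 7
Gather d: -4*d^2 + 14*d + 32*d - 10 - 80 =-4*d^2 + 46*d - 90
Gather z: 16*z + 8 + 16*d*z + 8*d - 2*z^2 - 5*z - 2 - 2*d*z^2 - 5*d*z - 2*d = 6*d + z^2*(-2*d - 2) + z*(11*d + 11) + 6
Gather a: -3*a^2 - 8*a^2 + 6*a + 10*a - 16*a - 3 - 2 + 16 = 11 - 11*a^2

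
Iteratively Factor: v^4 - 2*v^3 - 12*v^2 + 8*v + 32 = (v - 2)*(v^3 - 12*v - 16) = (v - 2)*(v + 2)*(v^2 - 2*v - 8) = (v - 2)*(v + 2)^2*(v - 4)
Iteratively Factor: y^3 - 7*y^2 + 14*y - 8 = (y - 4)*(y^2 - 3*y + 2) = (y - 4)*(y - 2)*(y - 1)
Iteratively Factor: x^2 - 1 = (x - 1)*(x + 1)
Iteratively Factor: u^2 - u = (u - 1)*(u)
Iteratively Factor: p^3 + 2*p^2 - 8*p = (p - 2)*(p^2 + 4*p) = p*(p - 2)*(p + 4)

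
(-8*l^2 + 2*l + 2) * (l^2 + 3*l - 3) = -8*l^4 - 22*l^3 + 32*l^2 - 6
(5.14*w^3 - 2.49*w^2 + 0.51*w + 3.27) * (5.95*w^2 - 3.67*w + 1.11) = 30.583*w^5 - 33.6793*w^4 + 17.8782*w^3 + 14.8209*w^2 - 11.4348*w + 3.6297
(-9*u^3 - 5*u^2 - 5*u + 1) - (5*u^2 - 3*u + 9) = -9*u^3 - 10*u^2 - 2*u - 8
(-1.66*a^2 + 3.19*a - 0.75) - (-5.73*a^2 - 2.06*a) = 4.07*a^2 + 5.25*a - 0.75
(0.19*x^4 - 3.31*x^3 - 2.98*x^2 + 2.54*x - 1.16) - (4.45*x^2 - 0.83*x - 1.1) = 0.19*x^4 - 3.31*x^3 - 7.43*x^2 + 3.37*x - 0.0599999999999998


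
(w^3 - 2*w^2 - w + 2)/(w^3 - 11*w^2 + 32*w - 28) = (w^2 - 1)/(w^2 - 9*w + 14)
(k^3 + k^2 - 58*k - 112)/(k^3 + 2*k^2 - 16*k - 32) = (k^2 - k - 56)/(k^2 - 16)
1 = 1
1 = 1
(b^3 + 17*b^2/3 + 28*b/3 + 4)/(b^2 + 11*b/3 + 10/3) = (3*b^2 + 11*b + 6)/(3*b + 5)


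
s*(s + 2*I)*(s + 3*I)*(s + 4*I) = s^4 + 9*I*s^3 - 26*s^2 - 24*I*s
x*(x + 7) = x^2 + 7*x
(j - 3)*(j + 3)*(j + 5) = j^3 + 5*j^2 - 9*j - 45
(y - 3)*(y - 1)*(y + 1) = y^3 - 3*y^2 - y + 3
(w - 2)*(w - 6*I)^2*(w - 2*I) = w^4 - 2*w^3 - 14*I*w^3 - 60*w^2 + 28*I*w^2 + 120*w + 72*I*w - 144*I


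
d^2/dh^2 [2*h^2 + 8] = 4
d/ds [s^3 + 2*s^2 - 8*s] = 3*s^2 + 4*s - 8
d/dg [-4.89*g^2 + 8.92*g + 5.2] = 8.92 - 9.78*g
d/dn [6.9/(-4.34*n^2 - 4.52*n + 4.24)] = (59.892*n + 31.188)/(4.34*n^2 + 4.52*n - 4.24)^2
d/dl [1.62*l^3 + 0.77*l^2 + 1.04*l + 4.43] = 4.86*l^2 + 1.54*l + 1.04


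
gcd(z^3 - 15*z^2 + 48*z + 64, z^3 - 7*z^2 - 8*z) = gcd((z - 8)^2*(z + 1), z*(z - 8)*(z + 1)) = z^2 - 7*z - 8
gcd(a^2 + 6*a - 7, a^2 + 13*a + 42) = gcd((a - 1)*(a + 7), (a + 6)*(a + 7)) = a + 7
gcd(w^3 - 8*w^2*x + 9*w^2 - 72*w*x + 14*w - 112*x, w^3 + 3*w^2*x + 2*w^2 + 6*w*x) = w + 2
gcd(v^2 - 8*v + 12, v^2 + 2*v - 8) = v - 2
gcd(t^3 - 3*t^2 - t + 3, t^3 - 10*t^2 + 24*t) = 1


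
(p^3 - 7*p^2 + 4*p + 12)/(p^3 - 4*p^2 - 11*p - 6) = (p - 2)/(p + 1)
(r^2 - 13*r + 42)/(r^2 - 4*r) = (r^2 - 13*r + 42)/(r*(r - 4))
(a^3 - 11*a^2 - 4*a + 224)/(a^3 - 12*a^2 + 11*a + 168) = (a + 4)/(a + 3)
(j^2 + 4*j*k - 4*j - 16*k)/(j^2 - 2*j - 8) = (j + 4*k)/(j + 2)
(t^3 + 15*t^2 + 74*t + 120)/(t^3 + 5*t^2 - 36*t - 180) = (t + 4)/(t - 6)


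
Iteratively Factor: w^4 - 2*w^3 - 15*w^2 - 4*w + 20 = (w - 5)*(w^3 + 3*w^2 - 4) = (w - 5)*(w + 2)*(w^2 + w - 2) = (w - 5)*(w - 1)*(w + 2)*(w + 2)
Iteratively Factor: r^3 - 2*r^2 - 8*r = (r + 2)*(r^2 - 4*r) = r*(r + 2)*(r - 4)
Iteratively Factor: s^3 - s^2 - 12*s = (s - 4)*(s^2 + 3*s) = s*(s - 4)*(s + 3)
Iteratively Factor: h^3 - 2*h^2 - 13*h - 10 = (h + 2)*(h^2 - 4*h - 5) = (h - 5)*(h + 2)*(h + 1)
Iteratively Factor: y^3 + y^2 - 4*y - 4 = (y + 2)*(y^2 - y - 2) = (y + 1)*(y + 2)*(y - 2)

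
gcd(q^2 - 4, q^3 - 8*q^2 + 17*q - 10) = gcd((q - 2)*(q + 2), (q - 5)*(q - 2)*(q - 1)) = q - 2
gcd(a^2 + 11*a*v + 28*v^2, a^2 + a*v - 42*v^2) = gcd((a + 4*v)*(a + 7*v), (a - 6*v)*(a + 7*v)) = a + 7*v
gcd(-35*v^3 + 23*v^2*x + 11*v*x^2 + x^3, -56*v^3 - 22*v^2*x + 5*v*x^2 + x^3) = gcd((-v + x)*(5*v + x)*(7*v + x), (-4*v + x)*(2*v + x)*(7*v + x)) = 7*v + x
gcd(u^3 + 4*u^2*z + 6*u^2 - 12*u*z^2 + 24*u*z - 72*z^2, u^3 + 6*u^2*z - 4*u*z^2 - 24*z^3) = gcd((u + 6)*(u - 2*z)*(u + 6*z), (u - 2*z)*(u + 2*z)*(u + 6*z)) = -u^2 - 4*u*z + 12*z^2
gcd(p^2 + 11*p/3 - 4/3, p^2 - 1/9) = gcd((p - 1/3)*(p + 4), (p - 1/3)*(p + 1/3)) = p - 1/3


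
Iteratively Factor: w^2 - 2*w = (w - 2)*(w)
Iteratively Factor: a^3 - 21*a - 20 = (a + 1)*(a^2 - a - 20) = (a - 5)*(a + 1)*(a + 4)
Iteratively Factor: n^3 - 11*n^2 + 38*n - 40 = (n - 2)*(n^2 - 9*n + 20) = (n - 5)*(n - 2)*(n - 4)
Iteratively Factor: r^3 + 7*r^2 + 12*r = (r + 4)*(r^2 + 3*r) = (r + 3)*(r + 4)*(r)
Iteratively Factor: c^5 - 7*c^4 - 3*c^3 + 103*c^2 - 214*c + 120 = (c - 1)*(c^4 - 6*c^3 - 9*c^2 + 94*c - 120) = (c - 2)*(c - 1)*(c^3 - 4*c^2 - 17*c + 60) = (c - 2)*(c - 1)*(c + 4)*(c^2 - 8*c + 15) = (c - 5)*(c - 2)*(c - 1)*(c + 4)*(c - 3)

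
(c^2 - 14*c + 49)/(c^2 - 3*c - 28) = (c - 7)/(c + 4)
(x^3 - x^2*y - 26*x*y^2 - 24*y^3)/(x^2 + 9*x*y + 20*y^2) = (x^2 - 5*x*y - 6*y^2)/(x + 5*y)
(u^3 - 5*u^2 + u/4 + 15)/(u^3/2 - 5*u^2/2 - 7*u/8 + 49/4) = 2*(4*u^3 - 20*u^2 + u + 60)/(4*u^3 - 20*u^2 - 7*u + 98)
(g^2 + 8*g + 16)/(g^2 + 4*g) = (g + 4)/g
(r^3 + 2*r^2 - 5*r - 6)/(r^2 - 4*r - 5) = (r^2 + r - 6)/(r - 5)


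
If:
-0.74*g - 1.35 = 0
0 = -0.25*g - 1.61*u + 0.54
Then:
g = -1.82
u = 0.62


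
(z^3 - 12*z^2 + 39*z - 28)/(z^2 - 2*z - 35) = (z^2 - 5*z + 4)/(z + 5)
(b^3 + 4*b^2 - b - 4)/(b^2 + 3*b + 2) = (b^2 + 3*b - 4)/(b + 2)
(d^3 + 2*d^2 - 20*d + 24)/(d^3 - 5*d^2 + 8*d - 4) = (d + 6)/(d - 1)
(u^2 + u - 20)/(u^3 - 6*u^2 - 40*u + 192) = (u + 5)/(u^2 - 2*u - 48)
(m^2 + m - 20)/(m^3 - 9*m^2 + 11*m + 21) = (m^2 + m - 20)/(m^3 - 9*m^2 + 11*m + 21)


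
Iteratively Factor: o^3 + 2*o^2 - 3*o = (o - 1)*(o^2 + 3*o) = o*(o - 1)*(o + 3)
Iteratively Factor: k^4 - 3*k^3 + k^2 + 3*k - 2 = (k - 1)*(k^3 - 2*k^2 - k + 2) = (k - 1)^2*(k^2 - k - 2) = (k - 1)^2*(k + 1)*(k - 2)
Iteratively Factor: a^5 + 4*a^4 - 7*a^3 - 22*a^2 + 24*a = (a + 3)*(a^4 + a^3 - 10*a^2 + 8*a) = (a - 1)*(a + 3)*(a^3 + 2*a^2 - 8*a) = a*(a - 1)*(a + 3)*(a^2 + 2*a - 8) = a*(a - 2)*(a - 1)*(a + 3)*(a + 4)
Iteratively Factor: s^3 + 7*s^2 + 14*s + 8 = (s + 4)*(s^2 + 3*s + 2) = (s + 2)*(s + 4)*(s + 1)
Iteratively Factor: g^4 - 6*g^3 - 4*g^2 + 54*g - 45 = (g + 3)*(g^3 - 9*g^2 + 23*g - 15) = (g - 1)*(g + 3)*(g^2 - 8*g + 15) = (g - 5)*(g - 1)*(g + 3)*(g - 3)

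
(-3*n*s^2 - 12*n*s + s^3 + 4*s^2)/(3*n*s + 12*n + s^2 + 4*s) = s*(-3*n + s)/(3*n + s)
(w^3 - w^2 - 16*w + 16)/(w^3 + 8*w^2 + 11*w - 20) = (w - 4)/(w + 5)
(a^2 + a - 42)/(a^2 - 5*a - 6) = (a + 7)/(a + 1)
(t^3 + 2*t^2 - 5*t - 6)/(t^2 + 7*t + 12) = (t^2 - t - 2)/(t + 4)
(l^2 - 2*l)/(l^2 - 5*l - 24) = l*(2 - l)/(-l^2 + 5*l + 24)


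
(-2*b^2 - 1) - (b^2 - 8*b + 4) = -3*b^2 + 8*b - 5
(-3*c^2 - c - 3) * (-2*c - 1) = 6*c^3 + 5*c^2 + 7*c + 3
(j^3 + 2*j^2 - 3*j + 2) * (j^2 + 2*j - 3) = j^5 + 4*j^4 - 2*j^3 - 10*j^2 + 13*j - 6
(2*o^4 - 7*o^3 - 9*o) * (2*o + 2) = 4*o^5 - 10*o^4 - 14*o^3 - 18*o^2 - 18*o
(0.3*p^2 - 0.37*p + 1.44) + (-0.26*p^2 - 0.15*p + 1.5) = 0.04*p^2 - 0.52*p + 2.94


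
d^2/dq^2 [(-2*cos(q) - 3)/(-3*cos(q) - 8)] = 7*(3*cos(q)^2 - 8*cos(q) - 6)/(3*cos(q) + 8)^3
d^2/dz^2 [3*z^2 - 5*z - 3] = 6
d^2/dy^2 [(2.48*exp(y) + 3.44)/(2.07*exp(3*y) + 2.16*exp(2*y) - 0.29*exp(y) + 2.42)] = (42.506208*exp(6*y) + 165.926232*exp(5*y) + 186.715872*exp(4*y) - 99.880992*exp(3*y) - 239.336208*exp(2*y) - 69.896504*exp(y) + 16.938064)*exp(y)/(8.869743*exp(9*y) + 27.766152*exp(8*y) + 25.245513*exp(7*y) + 33.406182*exp(6*y) + 61.385013*exp(5*y) + 25.700868*exp(4*y) + 27.248527*exp(3*y) + 38.560038*exp(2*y) - 5.095068*exp(y) + 14.172488)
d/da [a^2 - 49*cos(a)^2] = 2*a + 49*sin(2*a)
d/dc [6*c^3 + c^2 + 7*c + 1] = 18*c^2 + 2*c + 7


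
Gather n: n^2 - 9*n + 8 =n^2 - 9*n + 8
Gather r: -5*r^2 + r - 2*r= -5*r^2 - r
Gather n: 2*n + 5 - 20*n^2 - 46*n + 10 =-20*n^2 - 44*n + 15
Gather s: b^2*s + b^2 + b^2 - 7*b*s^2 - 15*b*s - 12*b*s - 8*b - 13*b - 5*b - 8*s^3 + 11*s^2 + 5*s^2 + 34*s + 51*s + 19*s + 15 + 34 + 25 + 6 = 2*b^2 - 26*b - 8*s^3 + s^2*(16 - 7*b) + s*(b^2 - 27*b + 104) + 80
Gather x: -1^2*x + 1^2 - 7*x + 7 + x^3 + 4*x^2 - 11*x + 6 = x^3 + 4*x^2 - 19*x + 14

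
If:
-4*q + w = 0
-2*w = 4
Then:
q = -1/2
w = -2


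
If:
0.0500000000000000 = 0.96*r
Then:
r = 0.05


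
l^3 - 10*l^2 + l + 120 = (l - 8)*(l - 5)*(l + 3)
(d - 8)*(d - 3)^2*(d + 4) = d^4 - 10*d^3 + d^2 + 156*d - 288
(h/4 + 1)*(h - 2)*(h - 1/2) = h^3/4 + 3*h^2/8 - 9*h/4 + 1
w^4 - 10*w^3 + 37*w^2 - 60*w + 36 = (w - 3)^2*(w - 2)^2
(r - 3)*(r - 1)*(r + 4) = r^3 - 13*r + 12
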